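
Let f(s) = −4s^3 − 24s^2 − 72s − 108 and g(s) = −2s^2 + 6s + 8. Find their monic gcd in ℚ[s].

Repeated division with remainder:
  −4s^3 − 24s^2 − 72s − 108 = (2s + 18)(−2s^2 + 6s + 8) + (−196s − 252)
  −2s^2 + 6s + 8 = ((1/98)s − 15/343)(−196s − 252) + (−148/49)
  −196s − 252 = ((2401/37)s + 3087/37)(−148/49) + (0)
The last nonzero remainder is the constant −148/49, so the polynomials are coprime and gcd = 1.

1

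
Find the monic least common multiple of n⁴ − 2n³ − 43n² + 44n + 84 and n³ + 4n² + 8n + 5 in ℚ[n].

n⁶ + n⁵ − 44n⁴ − 95n³ + n² + 472n + 420

Apply the Euclidean algorithm:
  n⁴ − 2n³ − 43n² + 44n + 84 = (n − 6)(n³ + 4n² + 8n + 5) + (−27n² + 87n + 114)
  n³ + 4n² + 8n + 5 = (−(1/27)n − 65/243)(−27n² + 87n + 114) + ((2875/81)n + 2875/81)
  −27n² + 87n + 114 = (−(2187/2875)n + 9234/2875)((2875/81)n + 2875/81) + (0)
Last nonzero remainder: (2875/81)n + 2875/81. Dividing through by 2875/81 gives the monic gcd n + 1.
Then lcm(f, g) = f·g / gcd(f, g); expanding and making the result monic gives the answer.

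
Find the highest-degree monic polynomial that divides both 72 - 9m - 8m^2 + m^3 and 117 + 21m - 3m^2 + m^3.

3 + m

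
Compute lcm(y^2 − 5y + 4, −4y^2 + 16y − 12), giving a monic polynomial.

y^3 − 8y^2 + 19y − 12

Euclidean algorithm in ℚ[y]:
  y^2 − 5y + 4 = (−1/4)(−4y^2 + 16y − 12) + (−y + 1)
  −4y^2 + 16y − 12 = (4y − 12)(−y + 1) + (0)
Last nonzero remainder: −y + 1. Dividing through by −1 gives the monic gcd y − 1.
Then lcm(f, g) = f·g / gcd(f, g); expanding and making the result monic gives the answer.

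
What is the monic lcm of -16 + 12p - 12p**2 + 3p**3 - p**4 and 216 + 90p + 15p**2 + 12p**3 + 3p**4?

144 - 12p + 52p**2 + 33p**3 + 3p**4 + 3p**5 + p**6

Apply the Euclidean algorithm:
  -p**4 + 3p**3 - 12p**2 + 12p - 16 = (-1/3)(3p**4 + 12p**3 + 15p**2 + 90p + 216) + (7p**3 - 7p**2 + 42p + 56)
  3p**4 + 12p**3 + 15p**2 + 90p + 216 = ((3/7)p + 15/7)(7p**3 - 7p**2 + 42p + 56) + (12p**2 - 24p + 96)
  7p**3 - 7p**2 + 42p + 56 = ((7/12)p + 7/12)(12p**2 - 24p + 96) + (0)
Last nonzero remainder: 12p**2 - 24p + 96. Dividing through by 12 gives the monic gcd p**2 - 2p + 8.
Then lcm(f, g) = f·g / gcd(f, g); expanding and making the result monic gives the answer.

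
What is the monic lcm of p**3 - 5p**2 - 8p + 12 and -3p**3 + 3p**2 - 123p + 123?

p**5 - 5p**4 + 33p**3 - 193p**2 - 328p + 492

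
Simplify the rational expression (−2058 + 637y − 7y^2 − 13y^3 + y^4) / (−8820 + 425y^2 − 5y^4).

(7 − y)/(30 + 5y)

Repeated division with remainder:
  y^4 − 13y^3 − 7y^2 + 637y − 2058 = (−1/5)(−5y^4 + 425y^2 − 8820) + (−13y^3 + 78y^2 + 637y − 3822)
  −5y^4 + 425y^2 − 8820 = ((5/13)y + 30/13)(−13y^3 + 78y^2 + 637y − 3822) + (0)
Last nonzero remainder: −13y^3 + 78y^2 + 637y − 3822. Dividing through by −13 gives the monic gcd y^3 − 6y^2 − 49y + 294.
Cancel y^3 − 6y^2 − 49y + 294 from numerator and denominator to get the reduced form.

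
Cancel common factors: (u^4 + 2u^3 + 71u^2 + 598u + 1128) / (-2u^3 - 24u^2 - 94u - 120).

(-u^2 + 5u - 94)/(2u + 10)

Repeated division with remainder:
  u^4 + 2u^3 + 71u^2 + 598u + 1128 = (-(1/2)u + 5)(-2u^3 - 24u^2 - 94u - 120) + (144u^2 + 1008u + 1728)
  -2u^3 - 24u^2 - 94u - 120 = (-(1/72)u - 5/72)(144u^2 + 1008u + 1728) + (0)
Last nonzero remainder: 144u^2 + 1008u + 1728. Dividing through by 144 gives the monic gcd u^2 + 7u + 12.
Cancel u^2 + 7u + 12 from numerator and denominator to get the reduced form.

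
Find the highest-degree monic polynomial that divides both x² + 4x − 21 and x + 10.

1

Euclidean algorithm in ℚ[x]:
  x² + 4x − 21 = (x − 6)(x + 10) + (39)
  x + 10 = ((1/39)x + 10/39)(39) + (0)
The last nonzero remainder is the constant 39, so the polynomials are coprime and gcd = 1.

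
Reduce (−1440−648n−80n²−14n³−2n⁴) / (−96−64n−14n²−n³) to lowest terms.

Repeated division with remainder:
  −2n⁴−14n³−80n²−648n−1440 = (2n−14)(−n³−14n²−64n−96) + (−148n²−1352n−2784)
  −n³−14n²−64n−96 = ((1/148)n+45/1369)(−148n²−1352n−2784) + (−(1024/1369)n−6144/1369)
  −148n²−1352n−2784 = ((50653/256)n+39701/64)(−(1024/1369)n−6144/1369) + (0)
Last nonzero remainder: −(1024/1369)n−6144/1369. Dividing through by −1024/1369 gives the monic gcd n+6.
Cancel n+6 from numerator and denominator to get the reduced form.

(240+68n+2n²+2n³)/(16+8n+n²)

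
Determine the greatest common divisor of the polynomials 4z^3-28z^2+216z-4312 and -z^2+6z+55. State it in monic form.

z-11

Euclidean algorithm in ℚ[z]:
  4z^3-28z^2+216z-4312 = (-4z+4)(-z^2+6z+55) + (412z-4532)
  -z^2+6z+55 = (-(1/412)z-5/412)(412z-4532) + (0)
Last nonzero remainder: 412z-4532. Dividing through by 412 gives the monic gcd z-11.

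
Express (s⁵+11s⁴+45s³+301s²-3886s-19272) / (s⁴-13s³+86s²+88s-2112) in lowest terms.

(s³+13s²+95s+803)/(s²-11s+88)

Euclidean algorithm in ℚ[s]:
  s⁵+11s⁴+45s³+301s²-3886s-19272 = (s+24)(s⁴-13s³+86s²+88s-2112) + (271s³-1851s²-3886s+31416)
  s⁴-13s³+86s²+88s-2112 = ((1/271)s-1672/73441)(271s³-1851s²-3886s+31416) + ((4274160/73441)s²-(8548320/73441)s-102579840/73441)
  271s³-1851s²-3886s+31416 = ((19902511/4274160)s-8739479/388560)((4274160/73441)s²-(8548320/73441)s-102579840/73441) + (0)
Last nonzero remainder: (4274160/73441)s²-(8548320/73441)s-102579840/73441. Dividing through by 4274160/73441 gives the monic gcd s²-2s-24.
Cancel s²-2s-24 from numerator and denominator to get the reduced form.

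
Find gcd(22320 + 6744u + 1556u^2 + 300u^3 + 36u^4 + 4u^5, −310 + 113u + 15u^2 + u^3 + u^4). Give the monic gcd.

155 + 21u + 3u^2 + u^3

By polynomial division,
  4u^5 + 36u^4 + 300u^3 + 1556u^2 + 6744u + 22320 = (4u + 32)(u^4 + u^3 + 15u^2 + 113u − 310) + (208u^3 + 624u^2 + 4368u + 32240)
  u^4 + u^3 + 15u^2 + 113u − 310 = ((1/208)u − 1/104)(208u^3 + 624u^2 + 4368u + 32240) + (0)
Last nonzero remainder: 208u^3 + 624u^2 + 4368u + 32240. Dividing through by 208 gives the monic gcd u^3 + 3u^2 + 21u + 155.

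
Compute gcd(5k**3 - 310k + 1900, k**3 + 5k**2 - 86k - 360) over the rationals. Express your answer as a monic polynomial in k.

k + 10

Apply the Euclidean algorithm:
  5k**3 - 310k + 1900 = (5)(k**3 + 5k**2 - 86k - 360) + (-25k**2 + 120k + 3700)
  k**3 + 5k**2 - 86k - 360 = (-(1/25)k - 49/125)(-25k**2 + 120k + 3700) + ((2726/25)k + 5452/5)
  -25k**2 + 120k + 3700 = (-(625/2726)k + 4625/1363)((2726/25)k + 5452/5) + (0)
Last nonzero remainder: (2726/25)k + 5452/5. Dividing through by 2726/25 gives the monic gcd k + 10.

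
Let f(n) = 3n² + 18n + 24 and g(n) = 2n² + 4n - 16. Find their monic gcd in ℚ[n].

Euclidean algorithm in ℚ[n]:
  3n² + 18n + 24 = (3/2)(2n² + 4n - 16) + (12n + 48)
  2n² + 4n - 16 = ((1/6)n - 1/3)(12n + 48) + (0)
Last nonzero remainder: 12n + 48. Dividing through by 12 gives the monic gcd n + 4.

n + 4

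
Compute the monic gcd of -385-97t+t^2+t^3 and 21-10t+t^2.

Apply the Euclidean algorithm:
  t^3+t^2-97t-385 = (t+11)(t^2-10t+21) + (-8t-616)
  t^2-10t+21 = (-(1/8)t+87/8)(-8t-616) + (6720)
  -8t-616 = (-(1/840)t-11/120)(6720) + (0)
The last nonzero remainder is the constant 6720, so the polynomials are coprime and gcd = 1.

1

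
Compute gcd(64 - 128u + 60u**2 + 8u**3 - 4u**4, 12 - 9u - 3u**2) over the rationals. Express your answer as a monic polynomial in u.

-4 + 3u + u**2

Repeated division with remainder:
  -4u**4 + 8u**3 + 60u**2 - 128u + 64 = ((4/3)u**2 - (20/3)u + 16/3)(-3u**2 - 9u + 12) + (0)
Last nonzero remainder: -3u**2 - 9u + 12. Dividing through by -3 gives the monic gcd u**2 + 3u - 4.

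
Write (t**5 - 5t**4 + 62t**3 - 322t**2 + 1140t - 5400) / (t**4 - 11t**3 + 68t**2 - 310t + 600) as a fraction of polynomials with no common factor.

(t**2 + 2t + 36)/(t - 4)

Euclidean algorithm in ℚ[t]:
  t**5 - 5t**4 + 62t**3 - 322t**2 + 1140t - 5400 = (t + 6)(t**4 - 11t**3 + 68t**2 - 310t + 600) + (60t**3 - 420t**2 + 2400t - 9000)
  t**4 - 11t**3 + 68t**2 - 310t + 600 = ((1/60)t - 1/15)(60t**3 - 420t**2 + 2400t - 9000) + (0)
Last nonzero remainder: 60t**3 - 420t**2 + 2400t - 9000. Dividing through by 60 gives the monic gcd t**3 - 7t**2 + 40t - 150.
Cancel t**3 - 7t**2 + 40t - 150 from numerator and denominator to get the reduced form.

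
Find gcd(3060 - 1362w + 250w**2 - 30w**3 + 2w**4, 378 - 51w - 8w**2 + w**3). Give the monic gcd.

-6 + w

By polynomial division,
  2w**4 - 30w**3 + 250w**2 - 1362w + 3060 = (2w - 14)(w**3 - 8w**2 - 51w + 378) + (240w**2 - 2832w + 8352)
  w**3 - 8w**2 - 51w + 378 = ((1/240)w + 19/1200)(240w**2 - 2832w + 8352) + (-(1024/25)w + 6144/25)
  240w**2 - 2832w + 8352 = (-(375/64)w + 2175/64)(-(1024/25)w + 6144/25) + (0)
Last nonzero remainder: -(1024/25)w + 6144/25. Dividing through by -1024/25 gives the monic gcd w - 6.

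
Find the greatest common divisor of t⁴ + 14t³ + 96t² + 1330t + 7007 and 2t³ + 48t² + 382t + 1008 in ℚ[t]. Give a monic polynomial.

Euclidean algorithm in ℚ[t]:
  t⁴ + 14t³ + 96t² + 1330t + 7007 = ((1/2)t - 5)(2t³ + 48t² + 382t + 1008) + (145t² + 2736t + 12047)
  2t³ + 48t² + 382t + 1008 = ((2/145)t + 1488/21025)(145t² + 2736t + 12047) + ((466752/21025)t + 3267264/21025)
  145t² + 2736t + 12047 = ((3048625/466752)t + 36184025/466752)((466752/21025)t + 3267264/21025) + (0)
Last nonzero remainder: (466752/21025)t + 3267264/21025. Dividing through by 466752/21025 gives the monic gcd t + 7.

t + 7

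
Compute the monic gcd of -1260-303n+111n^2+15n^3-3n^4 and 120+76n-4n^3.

Repeated division with remainder:
  -3n^4+15n^3+111n^2-303n-1260 = ((3/4)n-15/4)(-4n^3+76n+120) + (54n^2-108n-810)
  -4n^3+76n+120 = (-(2/27)n-4/27)(54n^2-108n-810) + (0)
Last nonzero remainder: 54n^2-108n-810. Dividing through by 54 gives the monic gcd n^2-2n-15.

-15-2n+n^2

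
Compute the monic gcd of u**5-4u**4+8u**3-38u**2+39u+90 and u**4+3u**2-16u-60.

u**3-2u**2+7u-30

Euclidean algorithm in ℚ[u]:
  u**5-4u**4+8u**3-38u**2+39u+90 = (u-4)(u**4+3u**2-16u-60) + (5u**3-10u**2+35u-150)
  u**4+3u**2-16u-60 = ((1/5)u+2/5)(5u**3-10u**2+35u-150) + (0)
Last nonzero remainder: 5u**3-10u**2+35u-150. Dividing through by 5 gives the monic gcd u**3-2u**2+7u-30.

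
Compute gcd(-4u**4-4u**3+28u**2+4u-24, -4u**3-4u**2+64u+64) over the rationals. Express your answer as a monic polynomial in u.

u+1

By polynomial division,
  -4u**4-4u**3+28u**2+4u-24 = (u)(-4u**3-4u**2+64u+64) + (-36u**2-60u-24)
  -4u**3-4u**2+64u+64 = ((1/9)u-2/27)(-36u**2-60u-24) + ((560/9)u+560/9)
  -36u**2-60u-24 = (-(81/140)u-27/70)((560/9)u+560/9) + (0)
Last nonzero remainder: (560/9)u+560/9. Dividing through by 560/9 gives the monic gcd u+1.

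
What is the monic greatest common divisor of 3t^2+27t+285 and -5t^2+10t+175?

1

By polynomial division,
  3t^2+27t+285 = (-3/5)(-5t^2+10t+175) + (33t+390)
  -5t^2+10t+175 = (-(5/33)t+760/363)(33t+390) + (-77625/121)
  33t+390 = (-(1331/25875)t-3146/5175)(-77625/121) + (0)
The last nonzero remainder is the constant -77625/121, so the polynomials are coprime and gcd = 1.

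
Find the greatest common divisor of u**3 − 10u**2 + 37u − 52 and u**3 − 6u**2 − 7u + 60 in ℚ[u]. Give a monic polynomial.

u − 4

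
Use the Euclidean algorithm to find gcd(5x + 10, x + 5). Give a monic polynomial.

Apply the Euclidean algorithm:
  5x + 10 = (5)(x + 5) + (-15)
  x + 5 = (-(1/15)x - 1/3)(-15) + (0)
The last nonzero remainder is the constant -15, so the polynomials are coprime and gcd = 1.

1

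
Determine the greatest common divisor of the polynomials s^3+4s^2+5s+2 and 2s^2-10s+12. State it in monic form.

1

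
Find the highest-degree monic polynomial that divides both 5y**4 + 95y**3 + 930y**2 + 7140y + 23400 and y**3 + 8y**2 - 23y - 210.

y + 6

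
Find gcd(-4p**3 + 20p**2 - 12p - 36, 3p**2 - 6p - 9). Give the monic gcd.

Repeated division with remainder:
  -4p**3 + 20p**2 - 12p - 36 = (-(4/3)p + 4)(3p**2 - 6p - 9) + (0)
Last nonzero remainder: 3p**2 - 6p - 9. Dividing through by 3 gives the monic gcd p**2 - 2p - 3.

p**2 - 2p - 3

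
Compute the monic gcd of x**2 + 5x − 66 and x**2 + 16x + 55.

By polynomial division,
  x**2 + 5x − 66 = (x**2 + 16x + 55) + (−11x − 121)
  x**2 + 16x + 55 = (−(1/11)x − 5/11)(−11x − 121) + (0)
Last nonzero remainder: −11x − 121. Dividing through by −11 gives the monic gcd x + 11.

x + 11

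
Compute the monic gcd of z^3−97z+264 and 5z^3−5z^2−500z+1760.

z^2+3z−88

Apply the Euclidean algorithm:
  z^3−97z+264 = (1/5)(5z^3−5z^2−500z+1760) + (z^2+3z−88)
  5z^3−5z^2−500z+1760 = (5z−20)(z^2+3z−88) + (0)
The last nonzero remainder z^2+3z−88 is already monic.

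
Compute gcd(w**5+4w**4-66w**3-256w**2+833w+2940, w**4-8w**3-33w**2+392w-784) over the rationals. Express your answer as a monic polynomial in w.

w**3-4w**2-49w+196

By polynomial division,
  w**5+4w**4-66w**3-256w**2+833w+2940 = (w+12)(w**4-8w**3-33w**2+392w-784) + (63w**3-252w**2-3087w+12348)
  w**4-8w**3-33w**2+392w-784 = ((1/63)w-4/63)(63w**3-252w**2-3087w+12348) + (0)
Last nonzero remainder: 63w**3-252w**2-3087w+12348. Dividing through by 63 gives the monic gcd w**3-4w**2-49w+196.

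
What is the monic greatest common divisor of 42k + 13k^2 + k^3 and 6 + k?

Apply the Euclidean algorithm:
  k^3 + 13k^2 + 42k = (k^2 + 7k)(k + 6) + (0)
The last nonzero remainder k + 6 is already monic.

6 + k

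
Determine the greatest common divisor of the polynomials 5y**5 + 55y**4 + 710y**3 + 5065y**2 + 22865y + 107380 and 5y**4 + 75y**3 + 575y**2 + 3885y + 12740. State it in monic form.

Repeated division with remainder:
  5y**5 + 55y**4 + 710y**3 + 5065y**2 + 22865y + 107380 = (y − 4)(5y**4 + 75y**3 + 575y**2 + 3885y + 12740) + (435y**3 + 3480y**2 + 25665y + 158340)
  5y**4 + 75y**3 + 575y**2 + 3885y + 12740 = ((1/87)y + 7/87)(435y**3 + 3480y**2 + 25665y + 158340) + (0)
Last nonzero remainder: 435y**3 + 3480y**2 + 25665y + 158340. Dividing through by 435 gives the monic gcd y**3 + 8y**2 + 59y + 364.

y**3 + 8y**2 + 59y + 364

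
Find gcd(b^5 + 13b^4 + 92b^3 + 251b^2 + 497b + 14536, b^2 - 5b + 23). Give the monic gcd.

Apply the Euclidean algorithm:
  b^5 + 13b^4 + 92b^3 + 251b^2 + 497b + 14536 = (b^3 + 18b^2 + 159b + 632)(b^2 - 5b + 23) + (0)
The last nonzero remainder b^2 - 5b + 23 is already monic.

b^2 - 5b + 23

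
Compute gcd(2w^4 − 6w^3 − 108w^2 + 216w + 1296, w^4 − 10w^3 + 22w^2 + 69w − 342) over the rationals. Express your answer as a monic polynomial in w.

w^2 − 3w − 18

By polynomial division,
  2w^4 − 6w^3 − 108w^2 + 216w + 1296 = (2)(w^4 − 10w^3 + 22w^2 + 69w − 342) + (14w^3 − 152w^2 + 78w + 1980)
  w^4 − 10w^3 + 22w^2 + 69w − 342 = ((1/14)w + 3/49)(14w^3 − 152w^2 + 78w + 1980) + ((1261/49)w^2 − (3783/49)w − 22698/49)
  14w^3 − 152w^2 + 78w + 1980 = ((686/1261)w − 5390/1261)((1261/49)w^2 − (3783/49)w − 22698/49) + (0)
Last nonzero remainder: (1261/49)w^2 − (3783/49)w − 22698/49. Dividing through by 1261/49 gives the monic gcd w^2 − 3w − 18.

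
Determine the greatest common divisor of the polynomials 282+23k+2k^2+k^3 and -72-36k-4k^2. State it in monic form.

Repeated division with remainder:
  k^3+2k^2+23k+282 = (-(1/4)k+7/4)(-4k^2-36k-72) + (68k+408)
  -4k^2-36k-72 = (-(1/17)k-3/17)(68k+408) + (0)
Last nonzero remainder: 68k+408. Dividing through by 68 gives the monic gcd k+6.

6+k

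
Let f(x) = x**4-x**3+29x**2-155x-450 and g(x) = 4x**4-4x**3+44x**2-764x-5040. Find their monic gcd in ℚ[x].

x**2+2x+45

By polynomial division,
  x**4-x**3+29x**2-155x-450 = (1/4)(4x**4-4x**3+44x**2-764x-5040) + (18x**2+36x+810)
  4x**4-4x**3+44x**2-764x-5040 = ((2/9)x**2-(2/3)x-56/9)(18x**2+36x+810) + (0)
Last nonzero remainder: 18x**2+36x+810. Dividing through by 18 gives the monic gcd x**2+2x+45.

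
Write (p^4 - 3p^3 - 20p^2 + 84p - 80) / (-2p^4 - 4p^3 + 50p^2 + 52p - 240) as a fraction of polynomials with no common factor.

(-p + 2)/(2p + 6)

Apply the Euclidean algorithm:
  p^4 - 3p^3 - 20p^2 + 84p - 80 = (-1/2)(-2p^4 - 4p^3 + 50p^2 + 52p - 240) + (-5p^3 + 5p^2 + 110p - 200)
  -2p^4 - 4p^3 + 50p^2 + 52p - 240 = ((2/5)p + 6/5)(-5p^3 + 5p^2 + 110p - 200) + (0)
Last nonzero remainder: -5p^3 + 5p^2 + 110p - 200. Dividing through by -5 gives the monic gcd p^3 - p^2 - 22p + 40.
Cancel p^3 - p^2 - 22p + 40 from numerator and denominator to get the reduced form.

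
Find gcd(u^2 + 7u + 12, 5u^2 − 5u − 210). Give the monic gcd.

1

Apply the Euclidean algorithm:
  u^2 + 7u + 12 = (1/5)(5u^2 − 5u − 210) + (8u + 54)
  5u^2 − 5u − 210 = ((5/8)u − 155/32)(8u + 54) + (825/16)
  8u + 54 = ((128/825)u + 288/275)(825/16) + (0)
The last nonzero remainder is the constant 825/16, so the polynomials are coprime and gcd = 1.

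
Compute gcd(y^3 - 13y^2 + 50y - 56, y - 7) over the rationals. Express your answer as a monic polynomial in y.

y - 7

Apply the Euclidean algorithm:
  y^3 - 13y^2 + 50y - 56 = (y^2 - 6y + 8)(y - 7) + (0)
The last nonzero remainder y - 7 is already monic.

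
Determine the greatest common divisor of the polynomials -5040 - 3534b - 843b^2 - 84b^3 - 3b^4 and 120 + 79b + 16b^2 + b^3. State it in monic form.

24 + 11b + b^2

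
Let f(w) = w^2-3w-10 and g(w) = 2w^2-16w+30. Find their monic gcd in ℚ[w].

w-5

Repeated division with remainder:
  w^2-3w-10 = (1/2)(2w^2-16w+30) + (5w-25)
  2w^2-16w+30 = ((2/5)w-6/5)(5w-25) + (0)
Last nonzero remainder: 5w-25. Dividing through by 5 gives the monic gcd w-5.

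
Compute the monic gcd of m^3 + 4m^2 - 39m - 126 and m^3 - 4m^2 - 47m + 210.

m^2 + m - 42

By polynomial division,
  m^3 + 4m^2 - 39m - 126 = (m^3 - 4m^2 - 47m + 210) + (8m^2 + 8m - 336)
  m^3 - 4m^2 - 47m + 210 = ((1/8)m - 5/8)(8m^2 + 8m - 336) + (0)
Last nonzero remainder: 8m^2 + 8m - 336. Dividing through by 8 gives the monic gcd m^2 + m - 42.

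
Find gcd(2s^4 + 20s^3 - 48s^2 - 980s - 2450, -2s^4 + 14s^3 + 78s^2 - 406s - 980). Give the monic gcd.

s^2 - 2s - 35

By polynomial division,
  2s^4 + 20s^3 - 48s^2 - 980s - 2450 = (-1)(-2s^4 + 14s^3 + 78s^2 - 406s - 980) + (34s^3 + 30s^2 - 1386s - 3430)
  -2s^4 + 14s^3 + 78s^2 - 406s - 980 = (-(1/17)s + 134/289)(34s^3 + 30s^2 - 1386s - 3430) + (-(5040/289)s^2 + (10080/289)s + 176400/289)
  34s^3 + 30s^2 - 1386s - 3430 = (-(4913/2520)s - 2023/360)(-(5040/289)s^2 + (10080/289)s + 176400/289) + (0)
Last nonzero remainder: -(5040/289)s^2 + (10080/289)s + 176400/289. Dividing through by -5040/289 gives the monic gcd s^2 - 2s - 35.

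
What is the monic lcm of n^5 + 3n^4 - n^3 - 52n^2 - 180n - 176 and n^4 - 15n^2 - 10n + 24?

Apply the Euclidean algorithm:
  n^5 + 3n^4 - n^3 - 52n^2 - 180n - 176 = (n + 3)(n^4 - 15n^2 - 10n + 24) + (14n^3 + 3n^2 - 174n - 248)
  n^4 - 15n^2 - 10n + 24 = ((1/14)n - 3/196)(14n^3 + 3n^2 - 174n - 248) + (-(495/196)n^2 + (495/98)n + 990/49)
  14n^3 + 3n^2 - 174n - 248 = (-(2744/495)n - 6076/495)(-(495/196)n^2 + (495/98)n + 990/49) + (0)
Last nonzero remainder: -(495/196)n^2 + (495/98)n + 990/49. Dividing through by -495/196 gives the monic gcd n^2 - 2n - 8.
Then lcm(f, g) = f·g / gcd(f, g); expanding and making the result monic gives the answer.

n^7 + 5n^6 + 2n^5 - 63n^4 - 281n^3 - 380n^2 + 188n + 528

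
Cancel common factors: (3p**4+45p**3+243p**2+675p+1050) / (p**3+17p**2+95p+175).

(3p**2+9p+30)/(p+5)

Euclidean algorithm in ℚ[p]:
  3p**4+45p**3+243p**2+675p+1050 = (3p−6)(p**3+17p**2+95p+175) + (60p**2+720p+2100)
  p**3+17p**2+95p+175 = ((1/60)p+1/12)(60p**2+720p+2100) + (0)
Last nonzero remainder: 60p**2+720p+2100. Dividing through by 60 gives the monic gcd p**2+12p+35.
Cancel p**2+12p+35 from numerator and denominator to get the reduced form.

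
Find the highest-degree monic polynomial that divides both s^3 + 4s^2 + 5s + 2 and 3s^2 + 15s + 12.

By polynomial division,
  s^3 + 4s^2 + 5s + 2 = ((1/3)s − 1/3)(3s^2 + 15s + 12) + (6s + 6)
  3s^2 + 15s + 12 = ((1/2)s + 2)(6s + 6) + (0)
Last nonzero remainder: 6s + 6. Dividing through by 6 gives the monic gcd s + 1.

s + 1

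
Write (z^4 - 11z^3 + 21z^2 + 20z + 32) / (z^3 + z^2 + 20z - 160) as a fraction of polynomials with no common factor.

(z^3 - 7z^2 - 7z - 8)/(z^2 + 5z + 40)

Repeated division with remainder:
  z^4 - 11z^3 + 21z^2 + 20z + 32 = (z - 12)(z^3 + z^2 + 20z - 160) + (13z^2 + 420z - 1888)
  z^3 + z^2 + 20z - 160 = ((1/13)z - 407/169)(13z^2 + 420z - 1888) + ((198864/169)z - 795456/169)
  13z^2 + 420z - 1888 = ((2197/198864)z + 9971/24858)((198864/169)z - 795456/169) + (0)
Last nonzero remainder: (198864/169)z - 795456/169. Dividing through by 198864/169 gives the monic gcd z - 4.
Cancel z - 4 from numerator and denominator to get the reduced form.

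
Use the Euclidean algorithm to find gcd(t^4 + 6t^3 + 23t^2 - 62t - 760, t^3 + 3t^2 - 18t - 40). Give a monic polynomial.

By polynomial division,
  t^4 + 6t^3 + 23t^2 - 62t - 760 = (t + 3)(t^3 + 3t^2 - 18t - 40) + (32t^2 + 32t - 640)
  t^3 + 3t^2 - 18t - 40 = ((1/32)t + 1/16)(32t^2 + 32t - 640) + (0)
Last nonzero remainder: 32t^2 + 32t - 640. Dividing through by 32 gives the monic gcd t^2 + t - 20.

t^2 + t - 20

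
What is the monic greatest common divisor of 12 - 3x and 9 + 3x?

1

Apply the Euclidean algorithm:
  -3x + 12 = (-1)(3x + 9) + (21)
  3x + 9 = ((1/7)x + 3/7)(21) + (0)
The last nonzero remainder is the constant 21, so the polynomials are coprime and gcd = 1.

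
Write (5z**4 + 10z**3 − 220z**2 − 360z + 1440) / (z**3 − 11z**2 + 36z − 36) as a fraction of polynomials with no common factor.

Apply the Euclidean algorithm:
  5z**4 + 10z**3 − 220z**2 − 360z + 1440 = (5z + 65)(z**3 − 11z**2 + 36z − 36) + (315z**2 − 2520z + 3780)
  z**3 − 11z**2 + 36z − 36 = ((1/315)z − 1/105)(315z**2 − 2520z + 3780) + (0)
Last nonzero remainder: 315z**2 − 2520z + 3780. Dividing through by 315 gives the monic gcd z**2 − 8z + 12.
Cancel z**2 − 8z + 12 from numerator and denominator to get the reduced form.

(5z**2 + 50z + 120)/(z − 3)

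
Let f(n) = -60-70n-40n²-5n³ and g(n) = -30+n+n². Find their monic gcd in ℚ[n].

6+n

Apply the Euclidean algorithm:
  -5n³-40n²-70n-60 = (-5n-35)(n²+n-30) + (-185n-1110)
  n²+n-30 = (-(1/185)n+1/37)(-185n-1110) + (0)
Last nonzero remainder: -185n-1110. Dividing through by -185 gives the monic gcd n+6.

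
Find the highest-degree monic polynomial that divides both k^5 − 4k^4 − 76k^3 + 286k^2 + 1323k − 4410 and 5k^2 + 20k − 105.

k^2 + 4k − 21

By polynomial division,
  k^5 − 4k^4 − 76k^3 + 286k^2 + 1323k − 4410 = ((1/5)k^3 − (8/5)k^2 − (23/5)k + 42)(5k^2 + 20k − 105) + (0)
Last nonzero remainder: 5k^2 + 20k − 105. Dividing through by 5 gives the monic gcd k^2 + 4k − 21.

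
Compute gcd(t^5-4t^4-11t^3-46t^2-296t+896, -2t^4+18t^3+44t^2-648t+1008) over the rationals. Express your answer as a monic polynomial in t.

t^2-9t+14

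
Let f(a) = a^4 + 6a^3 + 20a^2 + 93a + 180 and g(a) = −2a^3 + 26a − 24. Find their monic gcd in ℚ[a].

By polynomial division,
  a^4 + 6a^3 + 20a^2 + 93a + 180 = (−(1/2)a − 3)(−2a^3 + 26a − 24) + (33a^2 + 159a + 108)
  −2a^3 + 26a − 24 = (−(2/33)a + 106/363)(33a^2 + 159a + 108) + (−(1680/121)a − 6720/121)
  33a^2 + 159a + 108 = (−(1331/560)a − 1089/560)(−(1680/121)a − 6720/121) + (0)
Last nonzero remainder: −(1680/121)a − 6720/121. Dividing through by −1680/121 gives the monic gcd a + 4.

a + 4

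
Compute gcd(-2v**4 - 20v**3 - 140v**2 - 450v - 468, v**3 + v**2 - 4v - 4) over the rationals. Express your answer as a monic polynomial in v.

Apply the Euclidean algorithm:
  -2v**4 - 20v**3 - 140v**2 - 450v - 468 = (-2v - 18)(v**3 + v**2 - 4v - 4) + (-130v**2 - 530v - 540)
  v**3 + v**2 - 4v - 4 = (-(1/130)v + 4/169)(-130v**2 - 530v - 540) + ((742/169)v + 1484/169)
  -130v**2 - 530v - 540 = (-(10985/371)v - 22815/371)((742/169)v + 1484/169) + (0)
Last nonzero remainder: (742/169)v + 1484/169. Dividing through by 742/169 gives the monic gcd v + 2.

v + 2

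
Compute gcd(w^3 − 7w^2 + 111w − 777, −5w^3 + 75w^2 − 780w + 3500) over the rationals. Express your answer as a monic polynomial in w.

Apply the Euclidean algorithm:
  w^3 − 7w^2 + 111w − 777 = (−1/5)(−5w^3 + 75w^2 − 780w + 3500) + (8w^2 − 45w − 77)
  −5w^3 + 75w^2 − 780w + 3500 = (−(5/8)w + 375/64)(8w^2 − 45w − 77) + (−(36125/64)w + 252875/64)
  8w^2 − 45w − 77 = (−(512/36125)w − 704/36125)(−(36125/64)w + 252875/64) + (0)
Last nonzero remainder: −(36125/64)w + 252875/64. Dividing through by −36125/64 gives the monic gcd w − 7.

w − 7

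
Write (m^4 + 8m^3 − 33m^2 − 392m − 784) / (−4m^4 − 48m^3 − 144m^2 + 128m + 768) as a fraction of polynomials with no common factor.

By polynomial division,
  m^4 + 8m^3 − 33m^2 − 392m − 784 = (−1/4)(−4m^4 − 48m^3 − 144m^2 + 128m + 768) + (−4m^3 − 69m^2 − 360m − 592)
  −4m^4 − 48m^3 − 144m^2 + 128m + 768 = (m − 21/4)(−4m^3 − 69m^2 − 360m − 592) + (−(585/4)m^2 − 1170m − 2340)
  −4m^3 − 69m^2 − 360m − 592 = ((16/585)m + 148/585)(−(585/4)m^2 − 1170m − 2340) + (0)
Last nonzero remainder: −(585/4)m^2 − 1170m − 2340. Dividing through by −585/4 gives the monic gcd m^2 + 8m + 16.
Cancel m^2 + 8m + 16 from numerator and denominator to get the reduced form.

(−m^2 + 49)/(4m^2 + 16m − 48)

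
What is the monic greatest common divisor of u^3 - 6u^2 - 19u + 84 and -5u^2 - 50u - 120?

Apply the Euclidean algorithm:
  u^3 - 6u^2 - 19u + 84 = (-(1/5)u + 16/5)(-5u^2 - 50u - 120) + (117u + 468)
  -5u^2 - 50u - 120 = (-(5/117)u - 10/39)(117u + 468) + (0)
Last nonzero remainder: 117u + 468. Dividing through by 117 gives the monic gcd u + 4.

u + 4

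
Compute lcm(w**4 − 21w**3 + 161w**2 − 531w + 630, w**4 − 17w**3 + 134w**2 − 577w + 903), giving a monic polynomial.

w**6 − 28w**5 + 351w**4 − 2561w**3 + 11270w**2 − 27243w + 27090

Euclidean algorithm in ℚ[w]:
  w**4 − 21w**3 + 161w**2 − 531w + 630 = (w**4 − 17w**3 + 134w**2 − 577w + 903) + (−4w**3 + 27w**2 + 46w − 273)
  w**4 − 17w**3 + 134w**2 − 577w + 903 = (−(1/4)w + 41/16)(−4w**3 + 27w**2 + 46w − 273) + ((1221/16)w**2 − (6105/8)w + 25641/16)
  −4w**3 + 27w**2 + 46w − 273 = (−(64/1221)w − 208/1221)((1221/16)w**2 − (6105/8)w + 25641/16) + (0)
Last nonzero remainder: (1221/16)w**2 − (6105/8)w + 25641/16. Dividing through by 1221/16 gives the monic gcd w**2 − 10w + 21.
Then lcm(f, g) = f·g / gcd(f, g); expanding and making the result monic gives the answer.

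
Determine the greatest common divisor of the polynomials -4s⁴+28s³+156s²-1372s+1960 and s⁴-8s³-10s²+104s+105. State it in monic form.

s²-12s+35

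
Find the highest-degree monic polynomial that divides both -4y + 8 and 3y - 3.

By polynomial division,
  -4y + 8 = (-4/3)(3y - 3) + (4)
  3y - 3 = ((3/4)y - 3/4)(4) + (0)
The last nonzero remainder is the constant 4, so the polynomials are coprime and gcd = 1.

1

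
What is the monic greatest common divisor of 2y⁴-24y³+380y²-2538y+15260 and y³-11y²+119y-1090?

y²-y+109

Repeated division with remainder:
  2y⁴-24y³+380y²-2538y+15260 = (2y-2)(y³-11y²+119y-1090) + (120y²-120y+13080)
  y³-11y²+119y-1090 = ((1/120)y-1/12)(120y²-120y+13080) + (0)
Last nonzero remainder: 120y²-120y+13080. Dividing through by 120 gives the monic gcd y²-y+109.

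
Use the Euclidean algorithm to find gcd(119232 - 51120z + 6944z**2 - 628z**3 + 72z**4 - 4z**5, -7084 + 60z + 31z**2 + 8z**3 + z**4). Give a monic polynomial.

Apply the Euclidean algorithm:
  -4z**5 + 72z**4 - 628z**3 + 6944z**2 - 51120z + 119232 = (-4z + 104)(z**4 + 8z**3 + 31z**2 + 60z - 7084) + (-1336z**3 + 3960z**2 - 85696z + 855968)
  z**4 + 8z**3 + 31z**2 + 60z - 7084 = (-(1/1336)z - 1831/223112)(-1336z**3 + 3960z**2 - 85696z + 855968) + (-(18000/27889)z**2 - (72000/27889)z - 1656000/27889)
  -1336z**3 + 3960z**2 - 85696z + 855968 = ((4657463/2250)z - 32434907/2250)(-(18000/27889)z**2 - (72000/27889)z - 1656000/27889) + (0)
Last nonzero remainder: -(18000/27889)z**2 - (72000/27889)z - 1656000/27889. Dividing through by -18000/27889 gives the monic gcd z**2 + 4z + 92.

92 + 4z + z**2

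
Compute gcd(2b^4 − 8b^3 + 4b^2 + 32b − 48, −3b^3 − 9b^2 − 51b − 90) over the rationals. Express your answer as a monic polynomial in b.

Repeated division with remainder:
  2b^4 − 8b^3 + 4b^2 + 32b − 48 = (−(2/3)b + 14/3)(−3b^3 − 9b^2 − 51b − 90) + (12b^2 + 210b + 372)
  −3b^3 − 9b^2 − 51b − 90 = (−(1/4)b + 29/8)(12b^2 + 210b + 372) + (−(2877/4)b − 2877/2)
  12b^2 + 210b + 372 = (−(16/959)b − 248/959)(−(2877/4)b − 2877/2) + (0)
Last nonzero remainder: −(2877/4)b − 2877/2. Dividing through by −2877/4 gives the monic gcd b + 2.

b + 2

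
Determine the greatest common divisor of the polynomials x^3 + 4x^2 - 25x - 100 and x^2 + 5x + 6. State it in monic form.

By polynomial division,
  x^3 + 4x^2 - 25x - 100 = (x - 1)(x^2 + 5x + 6) + (-26x - 94)
  x^2 + 5x + 6 = (-(1/26)x - 9/169)(-26x - 94) + (168/169)
  -26x - 94 = (-(2197/84)x - 7943/84)(168/169) + (0)
The last nonzero remainder is the constant 168/169, so the polynomials are coprime and gcd = 1.

1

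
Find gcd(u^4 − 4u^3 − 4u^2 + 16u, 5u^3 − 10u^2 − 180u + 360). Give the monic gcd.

u − 2

Apply the Euclidean algorithm:
  u^4 − 4u^3 − 4u^2 + 16u = ((1/5)u − 2/5)(5u^3 − 10u^2 − 180u + 360) + (28u^2 − 128u + 144)
  5u^3 − 10u^2 − 180u + 360 = ((5/28)u + 45/98)(28u^2 − 128u + 144) + (−(7200/49)u + 14400/49)
  28u^2 − 128u + 144 = (−(343/1800)u + 49/100)(−(7200/49)u + 14400/49) + (0)
Last nonzero remainder: −(7200/49)u + 14400/49. Dividing through by −7200/49 gives the monic gcd u − 2.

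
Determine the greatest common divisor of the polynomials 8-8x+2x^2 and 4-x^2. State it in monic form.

By polynomial division,
  2x^2-8x+8 = (-2)(-x^2+4) + (-8x+16)
  -x^2+4 = ((1/8)x+1/4)(-8x+16) + (0)
Last nonzero remainder: -8x+16. Dividing through by -8 gives the monic gcd x-2.

-2+x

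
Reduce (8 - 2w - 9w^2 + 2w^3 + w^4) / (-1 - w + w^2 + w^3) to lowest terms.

Repeated division with remainder:
  w^4 + 2w^3 - 9w^2 - 2w + 8 = (w + 1)(w^3 + w^2 - w - 1) + (-9w^2 + 9)
  w^3 + w^2 - w - 1 = (-(1/9)w - 1/9)(-9w^2 + 9) + (0)
Last nonzero remainder: -9w^2 + 9. Dividing through by -9 gives the monic gcd w^2 - 1.
Cancel w^2 - 1 from numerator and denominator to get the reduced form.

(-8 + 2w + w^2)/(1 + w)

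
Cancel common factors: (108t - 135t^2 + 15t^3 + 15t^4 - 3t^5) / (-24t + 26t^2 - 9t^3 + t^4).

(9 - 6t - 3t^2)/(-2 + t)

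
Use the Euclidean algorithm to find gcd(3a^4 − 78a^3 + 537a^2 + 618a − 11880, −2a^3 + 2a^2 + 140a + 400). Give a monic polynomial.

a^2 − 6a − 40

Euclidean algorithm in ℚ[a]:
  3a^4 − 78a^3 + 537a^2 + 618a − 11880 = (−(3/2)a + 75/2)(−2a^3 + 2a^2 + 140a + 400) + (672a^2 − 4032a − 26880)
  −2a^3 + 2a^2 + 140a + 400 = (−(1/336)a − 5/336)(672a^2 − 4032a − 26880) + (0)
Last nonzero remainder: 672a^2 − 4032a − 26880. Dividing through by 672 gives the monic gcd a^2 − 6a − 40.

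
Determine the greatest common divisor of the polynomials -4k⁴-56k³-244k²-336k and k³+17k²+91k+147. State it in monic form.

By polynomial division,
  -4k⁴-56k³-244k²-336k = (-4k+12)(k³+17k²+91k+147) + (-84k²-840k-1764)
  k³+17k²+91k+147 = (-(1/84)k-1/12)(-84k²-840k-1764) + (0)
Last nonzero remainder: -84k²-840k-1764. Dividing through by -84 gives the monic gcd k²+10k+21.

k²+10k+21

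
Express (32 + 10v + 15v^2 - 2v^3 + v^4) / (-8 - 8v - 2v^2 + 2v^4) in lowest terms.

By polynomial division,
  v^4 - 2v^3 + 15v^2 + 10v + 32 = (1/2)(2v^4 - 2v^2 - 8v - 8) + (-2v^3 + 16v^2 + 14v + 36)
  2v^4 - 2v^2 - 8v - 8 = (-v - 8)(-2v^3 + 16v^2 + 14v + 36) + (140v^2 + 140v + 280)
  -2v^3 + 16v^2 + 14v + 36 = (-(1/70)v + 9/70)(140v^2 + 140v + 280) + (0)
Last nonzero remainder: 140v^2 + 140v + 280. Dividing through by 140 gives the monic gcd v^2 + v + 2.
Cancel v^2 + v + 2 from numerator and denominator to get the reduced form.

(16 - 3v + v^2)/(-4 - 2v + 2v^2)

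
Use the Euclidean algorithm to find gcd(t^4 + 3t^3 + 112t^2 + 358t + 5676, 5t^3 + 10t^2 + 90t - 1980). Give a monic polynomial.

t^2 + 8t + 66

Repeated division with remainder:
  t^4 + 3t^3 + 112t^2 + 358t + 5676 = ((1/5)t + 1/5)(5t^3 + 10t^2 + 90t - 1980) + (92t^2 + 736t + 6072)
  5t^3 + 10t^2 + 90t - 1980 = ((5/92)t - 15/46)(92t^2 + 736t + 6072) + (0)
Last nonzero remainder: 92t^2 + 736t + 6072. Dividing through by 92 gives the monic gcd t^2 + 8t + 66.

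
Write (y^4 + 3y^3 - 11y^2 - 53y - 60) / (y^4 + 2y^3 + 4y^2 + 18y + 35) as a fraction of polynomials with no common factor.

Repeated division with remainder:
  y^4 + 3y^3 - 11y^2 - 53y - 60 = (y^4 + 2y^3 + 4y^2 + 18y + 35) + (y^3 - 15y^2 - 71y - 95)
  y^4 + 2y^3 + 4y^2 + 18y + 35 = (y + 17)(y^3 - 15y^2 - 71y - 95) + (330y^2 + 1320y + 1650)
  y^3 - 15y^2 - 71y - 95 = ((1/330)y - 19/330)(330y^2 + 1320y + 1650) + (0)
Last nonzero remainder: 330y^2 + 1320y + 1650. Dividing through by 330 gives the monic gcd y^2 + 4y + 5.
Cancel y^2 + 4y + 5 from numerator and denominator to get the reduced form.

(y^2 - y - 12)/(y^2 - 2y + 7)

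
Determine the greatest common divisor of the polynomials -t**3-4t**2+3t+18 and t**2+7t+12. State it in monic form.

Euclidean algorithm in ℚ[t]:
  -t**3-4t**2+3t+18 = (-t+3)(t**2+7t+12) + (-6t-18)
  t**2+7t+12 = (-(1/6)t-2/3)(-6t-18) + (0)
Last nonzero remainder: -6t-18. Dividing through by -6 gives the monic gcd t+3.

t+3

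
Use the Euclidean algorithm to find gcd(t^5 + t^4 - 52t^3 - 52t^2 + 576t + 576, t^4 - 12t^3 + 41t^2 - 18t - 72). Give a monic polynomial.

t^3 - 9t^2 + 14t + 24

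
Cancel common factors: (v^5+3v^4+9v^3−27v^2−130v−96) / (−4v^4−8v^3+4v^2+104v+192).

By polynomial division,
  v^5+3v^4+9v^3−27v^2−130v−96 = (−(1/4)v−1/4)(−4v^4−8v^3+4v^2+104v+192) + (8v^3−56v−48)
  −4v^4−8v^3+4v^2+104v+192 = (−(1/2)v−1)(8v^3−56v−48) + (−24v^2+24v+144)
  8v^3−56v−48 = (−(1/3)v−1/3)(−24v^2+24v+144) + (0)
Last nonzero remainder: −24v^2+24v+144. Dividing through by −24 gives the monic gcd v^2−v−6.
Cancel v^2−v−6 from numerator and denominator to get the reduced form.

(−v^3−4v^2−19v−16)/(4v^2+12v+32)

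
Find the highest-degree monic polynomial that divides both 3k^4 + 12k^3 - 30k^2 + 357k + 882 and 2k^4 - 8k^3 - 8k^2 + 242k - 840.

k^2 - 5k + 21

Apply the Euclidean algorithm:
  3k^4 + 12k^3 - 30k^2 + 357k + 882 = (3/2)(2k^4 - 8k^3 - 8k^2 + 242k - 840) + (24k^3 - 18k^2 - 6k + 2142)
  2k^4 - 8k^3 - 8k^2 + 242k - 840 = ((1/12)k - 13/48)(24k^3 - 18k^2 - 6k + 2142) + (-(99/8)k^2 + (495/8)k - 2079/8)
  24k^3 - 18k^2 - 6k + 2142 = (-(64/33)k - 272/33)(-(99/8)k^2 + (495/8)k - 2079/8) + (0)
Last nonzero remainder: -(99/8)k^2 + (495/8)k - 2079/8. Dividing through by -99/8 gives the monic gcd k^2 - 5k + 21.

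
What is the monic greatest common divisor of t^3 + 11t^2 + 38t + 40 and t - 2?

1

Repeated division with remainder:
  t^3 + 11t^2 + 38t + 40 = (t^2 + 13t + 64)(t - 2) + (168)
  t - 2 = ((1/168)t - 1/84)(168) + (0)
The last nonzero remainder is the constant 168, so the polynomials are coprime and gcd = 1.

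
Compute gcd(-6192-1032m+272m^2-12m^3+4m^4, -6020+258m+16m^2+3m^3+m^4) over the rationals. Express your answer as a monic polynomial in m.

86+m^2

By polynomial division,
  4m^4-12m^3+272m^2-1032m-6192 = (4)(m^4+3m^3+16m^2+258m-6020) + (-24m^3+208m^2-2064m+17888)
  m^4+3m^3+16m^2+258m-6020 = (-(1/24)m-35/72)(-24m^3+208m^2-2064m+17888) + ((280/9)m^2+24080/9)
  -24m^3+208m^2-2064m+17888 = (-(27/35)m+234/35)((280/9)m^2+24080/9) + (0)
Last nonzero remainder: (280/9)m^2+24080/9. Dividing through by 280/9 gives the monic gcd m^2+86.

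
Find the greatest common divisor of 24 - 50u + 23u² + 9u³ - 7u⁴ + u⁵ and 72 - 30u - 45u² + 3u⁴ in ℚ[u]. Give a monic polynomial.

8 - 6u - 3u² + u³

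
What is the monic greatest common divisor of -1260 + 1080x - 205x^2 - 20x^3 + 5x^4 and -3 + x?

Apply the Euclidean algorithm:
  5x^4 - 20x^3 - 205x^2 + 1080x - 1260 = (5x^3 - 5x^2 - 220x + 420)(x - 3) + (0)
The last nonzero remainder x - 3 is already monic.

-3 + x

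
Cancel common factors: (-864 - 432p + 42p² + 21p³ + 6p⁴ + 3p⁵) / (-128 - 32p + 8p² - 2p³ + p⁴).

Apply the Euclidean algorithm:
  3p⁵ + 6p⁴ + 21p³ + 42p² - 432p - 864 = (3p + 12)(p⁴ - 2p³ + 8p² - 32p - 128) + (21p³ + 42p² + 336p + 672)
  p⁴ - 2p³ + 8p² - 32p - 128 = ((1/21)p - 4/21)(21p³ + 42p² + 336p + 672) + (0)
Last nonzero remainder: 21p³ + 42p² + 336p + 672. Dividing through by 21 gives the monic gcd p³ + 2p² + 16p + 32.
Cancel p³ + 2p² + 16p + 32 from numerator and denominator to get the reduced form.

(-27 + 3p²)/(-4 + p)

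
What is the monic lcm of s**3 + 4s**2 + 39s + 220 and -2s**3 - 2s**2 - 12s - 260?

s**5 + 49s**3 + 168s**2 + 134s + 5720

By polynomial division,
  s**3 + 4s**2 + 39s + 220 = (-1/2)(-2s**3 - 2s**2 - 12s - 260) + (3s**2 + 33s + 90)
  -2s**3 - 2s**2 - 12s - 260 = (-(2/3)s + 20/3)(3s**2 + 33s + 90) + (-172s - 860)
  3s**2 + 33s + 90 = (-(3/172)s - 9/86)(-172s - 860) + (0)
Last nonzero remainder: -172s - 860. Dividing through by -172 gives the monic gcd s + 5.
Then lcm(f, g) = f·g / gcd(f, g); expanding and making the result monic gives the answer.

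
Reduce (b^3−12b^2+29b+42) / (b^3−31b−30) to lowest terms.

By polynomial division,
  b^3−12b^2+29b+42 = (b^3−31b−30) + (−12b^2+60b+72)
  b^3−31b−30 = (−(1/12)b−5/12)(−12b^2+60b+72) + (0)
Last nonzero remainder: −12b^2+60b+72. Dividing through by −12 gives the monic gcd b^2−5b−6.
Cancel b^2−5b−6 from numerator and denominator to get the reduced form.

(b−7)/(b+5)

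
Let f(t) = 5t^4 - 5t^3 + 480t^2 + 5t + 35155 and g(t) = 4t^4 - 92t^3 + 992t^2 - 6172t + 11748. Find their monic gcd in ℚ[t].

t^2 - 9t + 89

Repeated division with remainder:
  5t^4 - 5t^3 + 480t^2 + 5t + 35155 = (5/4)(4t^4 - 92t^3 + 992t^2 - 6172t + 11748) + (110t^3 - 760t^2 + 7720t + 20470)
  4t^4 - 92t^3 + 992t^2 - 6172t + 11748 = ((2/55)t - 354/605)(110t^3 - 760t^2 + 7720t + 20470) + ((32256/121)t^2 - (290304/121)t + 2870784/121)
  110t^3 - 760t^2 + 7720t + 20470 = ((6655/16128)t + 13915/16128)((32256/121)t^2 - (290304/121)t + 2870784/121) + (0)
Last nonzero remainder: (32256/121)t^2 - (290304/121)t + 2870784/121. Dividing through by 32256/121 gives the monic gcd t^2 - 9t + 89.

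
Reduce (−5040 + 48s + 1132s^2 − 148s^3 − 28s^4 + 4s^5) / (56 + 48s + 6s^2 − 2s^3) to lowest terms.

(−180 + 66s + 4s^2 − 2s^3)/(2 + s)

Euclidean algorithm in ℚ[s]:
  4s^5 − 28s^4 − 148s^3 + 1132s^2 + 48s − 5040 = (−2s^2 + 8s + 50)(−2s^3 + 6s^2 + 48s + 56) + (560s^2 − 2800s − 7840)
  −2s^3 + 6s^2 + 48s + 56 = (−(1/280)s − 1/140)(560s^2 − 2800s − 7840) + (0)
Last nonzero remainder: 560s^2 − 2800s − 7840. Dividing through by 560 gives the monic gcd s^2 − 5s − 14.
Cancel s^2 − 5s − 14 from numerator and denominator to get the reduced form.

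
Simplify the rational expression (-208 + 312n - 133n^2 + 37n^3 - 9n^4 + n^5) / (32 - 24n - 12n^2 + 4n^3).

Euclidean algorithm in ℚ[n]:
  n^5 - 9n^4 + 37n^3 - 133n^2 + 312n - 208 = ((1/4)n^2 - (3/2)n + 25/4)(4n^3 - 12n^2 - 24n + 32) + (-102n^2 + 510n - 408)
  4n^3 - 12n^2 - 24n + 32 = (-(2/51)n - 4/51)(-102n^2 + 510n - 408) + (0)
Last nonzero remainder: -102n^2 + 510n - 408. Dividing through by -102 gives the monic gcd n^2 - 5n + 4.
Cancel n^2 - 5n + 4 from numerator and denominator to get the reduced form.

(-52 + 13n - 4n^2 + n^3)/(8 + 4n)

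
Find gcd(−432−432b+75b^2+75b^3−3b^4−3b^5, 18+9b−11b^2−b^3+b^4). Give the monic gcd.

−9−9b+b^2+b^3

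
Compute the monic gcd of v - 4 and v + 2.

By polynomial division,
  v - 4 = (v + 2) + (-6)
  v + 2 = (-(1/6)v - 1/3)(-6) + (0)
The last nonzero remainder is the constant -6, so the polynomials are coprime and gcd = 1.

1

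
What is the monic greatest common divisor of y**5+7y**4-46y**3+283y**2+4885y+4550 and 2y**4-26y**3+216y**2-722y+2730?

y**2-11y+65

Euclidean algorithm in ℚ[y]:
  y**5+7y**4-46y**3+283y**2+4885y+4550 = ((1/2)y+10)(2y**4-26y**3+216y**2-722y+2730) + (106y**3-1516y**2+10740y-22750)
  2y**4-26y**3+216y**2-722y+2730 = ((1/53)y+69/2809)(106y**3-1516y**2+10740y-22750) + ((142128/2809)y**2-(1563408/2809)y+9238320/2809)
  106y**3-1516y**2+10740y-22750 = ((148877/71064)y-70225/10152)((142128/2809)y**2-(1563408/2809)y+9238320/2809) + (0)
Last nonzero remainder: (142128/2809)y**2-(1563408/2809)y+9238320/2809. Dividing through by 142128/2809 gives the monic gcd y**2-11y+65.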